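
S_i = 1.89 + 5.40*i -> [1.89, 7.29, 12.69, 18.09, 23.49]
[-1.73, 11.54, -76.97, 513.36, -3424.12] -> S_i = -1.73*(-6.67)^i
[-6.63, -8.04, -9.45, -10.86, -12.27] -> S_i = -6.63 + -1.41*i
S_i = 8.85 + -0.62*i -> [8.85, 8.23, 7.61, 6.99, 6.37]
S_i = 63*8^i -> [63, 504, 4032, 32256, 258048]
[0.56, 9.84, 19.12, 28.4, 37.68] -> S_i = 0.56 + 9.28*i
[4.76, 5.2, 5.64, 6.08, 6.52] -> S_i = 4.76 + 0.44*i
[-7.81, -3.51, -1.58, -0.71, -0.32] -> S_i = -7.81*0.45^i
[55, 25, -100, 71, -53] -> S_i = Random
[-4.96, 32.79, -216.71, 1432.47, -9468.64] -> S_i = -4.96*(-6.61)^i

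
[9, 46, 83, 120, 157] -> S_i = 9 + 37*i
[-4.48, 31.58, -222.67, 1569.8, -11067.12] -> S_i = -4.48*(-7.05)^i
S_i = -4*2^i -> [-4, -8, -16, -32, -64]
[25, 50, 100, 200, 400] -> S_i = 25*2^i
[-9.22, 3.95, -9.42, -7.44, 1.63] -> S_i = Random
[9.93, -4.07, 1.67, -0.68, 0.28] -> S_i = 9.93*(-0.41)^i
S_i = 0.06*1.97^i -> [0.06, 0.12, 0.23, 0.46, 0.9]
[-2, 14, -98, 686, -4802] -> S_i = -2*-7^i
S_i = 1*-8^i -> [1, -8, 64, -512, 4096]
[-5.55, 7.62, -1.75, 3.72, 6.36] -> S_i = Random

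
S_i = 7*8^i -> [7, 56, 448, 3584, 28672]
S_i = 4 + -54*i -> [4, -50, -104, -158, -212]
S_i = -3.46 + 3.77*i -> [-3.46, 0.31, 4.08, 7.85, 11.62]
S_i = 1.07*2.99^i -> [1.07, 3.2, 9.57, 28.6, 85.52]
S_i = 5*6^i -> [5, 30, 180, 1080, 6480]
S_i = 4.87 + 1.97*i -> [4.87, 6.84, 8.81, 10.78, 12.75]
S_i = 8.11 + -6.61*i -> [8.11, 1.5, -5.11, -11.72, -18.33]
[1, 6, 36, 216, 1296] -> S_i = 1*6^i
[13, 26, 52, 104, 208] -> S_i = 13*2^i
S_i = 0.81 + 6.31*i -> [0.81, 7.12, 13.43, 19.74, 26.05]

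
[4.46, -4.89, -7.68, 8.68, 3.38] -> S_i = Random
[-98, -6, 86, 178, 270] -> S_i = -98 + 92*i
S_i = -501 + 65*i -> [-501, -436, -371, -306, -241]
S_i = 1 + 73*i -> [1, 74, 147, 220, 293]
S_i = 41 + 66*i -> [41, 107, 173, 239, 305]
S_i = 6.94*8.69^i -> [6.94, 60.31, 524.08, 4554.27, 39576.61]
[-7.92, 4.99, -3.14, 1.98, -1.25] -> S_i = -7.92*(-0.63)^i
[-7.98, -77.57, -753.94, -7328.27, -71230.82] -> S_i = -7.98*9.72^i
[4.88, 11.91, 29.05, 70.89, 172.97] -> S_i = 4.88*2.44^i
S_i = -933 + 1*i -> [-933, -932, -931, -930, -929]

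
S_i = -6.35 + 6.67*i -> [-6.35, 0.32, 6.99, 13.66, 20.33]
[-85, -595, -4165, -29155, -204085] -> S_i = -85*7^i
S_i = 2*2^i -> [2, 4, 8, 16, 32]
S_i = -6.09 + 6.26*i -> [-6.09, 0.17, 6.43, 12.69, 18.95]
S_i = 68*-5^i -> [68, -340, 1700, -8500, 42500]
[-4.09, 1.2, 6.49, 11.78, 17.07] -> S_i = -4.09 + 5.29*i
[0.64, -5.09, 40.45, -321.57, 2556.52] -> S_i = 0.64*(-7.95)^i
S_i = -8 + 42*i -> [-8, 34, 76, 118, 160]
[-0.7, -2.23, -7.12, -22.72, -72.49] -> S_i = -0.70*3.19^i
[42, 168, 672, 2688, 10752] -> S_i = 42*4^i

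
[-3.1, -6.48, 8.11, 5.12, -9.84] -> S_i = Random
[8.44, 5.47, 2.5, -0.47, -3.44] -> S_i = 8.44 + -2.97*i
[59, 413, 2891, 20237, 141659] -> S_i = 59*7^i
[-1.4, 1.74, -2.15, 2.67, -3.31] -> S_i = -1.40*(-1.24)^i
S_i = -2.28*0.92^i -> [-2.28, -2.1, -1.93, -1.78, -1.63]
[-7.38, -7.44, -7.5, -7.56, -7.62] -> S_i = -7.38 + -0.06*i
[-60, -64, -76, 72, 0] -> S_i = Random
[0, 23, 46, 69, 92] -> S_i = 0 + 23*i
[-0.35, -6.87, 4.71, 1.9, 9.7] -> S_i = Random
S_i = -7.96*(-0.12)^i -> [-7.96, 0.96, -0.11, 0.01, -0.0]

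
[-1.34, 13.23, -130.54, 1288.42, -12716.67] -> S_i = -1.34*(-9.87)^i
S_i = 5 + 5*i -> [5, 10, 15, 20, 25]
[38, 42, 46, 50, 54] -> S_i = 38 + 4*i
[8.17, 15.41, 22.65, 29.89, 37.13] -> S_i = 8.17 + 7.24*i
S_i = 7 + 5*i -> [7, 12, 17, 22, 27]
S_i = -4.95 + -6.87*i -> [-4.95, -11.82, -18.69, -25.56, -32.43]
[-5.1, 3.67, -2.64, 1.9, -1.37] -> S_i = -5.10*(-0.72)^i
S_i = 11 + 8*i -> [11, 19, 27, 35, 43]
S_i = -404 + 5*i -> [-404, -399, -394, -389, -384]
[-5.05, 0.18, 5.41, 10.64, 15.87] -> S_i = -5.05 + 5.23*i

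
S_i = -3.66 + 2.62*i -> [-3.66, -1.04, 1.58, 4.2, 6.82]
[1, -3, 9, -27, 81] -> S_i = 1*-3^i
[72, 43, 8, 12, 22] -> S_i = Random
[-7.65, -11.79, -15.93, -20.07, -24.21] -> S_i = -7.65 + -4.14*i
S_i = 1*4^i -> [1, 4, 16, 64, 256]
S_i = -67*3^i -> [-67, -201, -603, -1809, -5427]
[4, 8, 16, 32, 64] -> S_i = 4*2^i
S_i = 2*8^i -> [2, 16, 128, 1024, 8192]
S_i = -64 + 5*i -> [-64, -59, -54, -49, -44]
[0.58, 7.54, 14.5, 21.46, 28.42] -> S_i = 0.58 + 6.96*i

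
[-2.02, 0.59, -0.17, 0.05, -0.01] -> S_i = -2.02*(-0.29)^i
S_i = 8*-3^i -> [8, -24, 72, -216, 648]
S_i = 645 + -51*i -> [645, 594, 543, 492, 441]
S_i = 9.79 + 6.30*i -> [9.79, 16.09, 22.39, 28.69, 34.99]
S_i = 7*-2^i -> [7, -14, 28, -56, 112]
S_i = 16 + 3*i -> [16, 19, 22, 25, 28]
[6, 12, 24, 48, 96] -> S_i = 6*2^i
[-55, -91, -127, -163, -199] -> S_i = -55 + -36*i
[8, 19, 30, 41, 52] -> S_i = 8 + 11*i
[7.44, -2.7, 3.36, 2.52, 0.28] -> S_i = Random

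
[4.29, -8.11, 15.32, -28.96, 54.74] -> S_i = 4.29*(-1.89)^i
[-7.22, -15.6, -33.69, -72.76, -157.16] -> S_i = -7.22*2.16^i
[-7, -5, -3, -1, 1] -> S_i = -7 + 2*i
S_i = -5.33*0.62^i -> [-5.33, -3.3, -2.05, -1.27, -0.79]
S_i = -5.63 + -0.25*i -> [-5.63, -5.88, -6.13, -6.38, -6.63]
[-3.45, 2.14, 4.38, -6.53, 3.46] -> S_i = Random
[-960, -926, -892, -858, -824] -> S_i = -960 + 34*i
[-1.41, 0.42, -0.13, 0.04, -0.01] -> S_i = -1.41*(-0.30)^i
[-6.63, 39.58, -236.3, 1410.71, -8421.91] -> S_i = -6.63*(-5.97)^i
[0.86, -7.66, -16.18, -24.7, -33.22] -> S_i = 0.86 + -8.52*i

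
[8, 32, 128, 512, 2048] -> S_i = 8*4^i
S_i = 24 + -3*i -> [24, 21, 18, 15, 12]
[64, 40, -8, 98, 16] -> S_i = Random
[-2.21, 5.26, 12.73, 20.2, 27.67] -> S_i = -2.21 + 7.47*i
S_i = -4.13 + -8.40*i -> [-4.13, -12.53, -20.93, -29.33, -37.73]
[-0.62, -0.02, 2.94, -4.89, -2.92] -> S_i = Random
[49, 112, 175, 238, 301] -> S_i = 49 + 63*i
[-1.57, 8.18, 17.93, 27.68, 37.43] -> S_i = -1.57 + 9.75*i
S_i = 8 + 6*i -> [8, 14, 20, 26, 32]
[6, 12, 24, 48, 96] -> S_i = 6*2^i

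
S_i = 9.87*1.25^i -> [9.87, 12.34, 15.42, 19.28, 24.1]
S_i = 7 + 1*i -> [7, 8, 9, 10, 11]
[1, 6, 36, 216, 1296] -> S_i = 1*6^i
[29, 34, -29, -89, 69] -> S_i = Random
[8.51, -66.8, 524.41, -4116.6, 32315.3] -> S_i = 8.51*(-7.85)^i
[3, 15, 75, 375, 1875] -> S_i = 3*5^i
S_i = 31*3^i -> [31, 93, 279, 837, 2511]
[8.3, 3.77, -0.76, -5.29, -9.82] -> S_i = 8.30 + -4.53*i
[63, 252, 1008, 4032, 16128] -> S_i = 63*4^i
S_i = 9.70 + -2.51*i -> [9.7, 7.19, 4.68, 2.17, -0.34]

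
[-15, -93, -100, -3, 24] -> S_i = Random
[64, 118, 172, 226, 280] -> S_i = 64 + 54*i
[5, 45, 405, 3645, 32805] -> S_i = 5*9^i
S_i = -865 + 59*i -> [-865, -806, -747, -688, -629]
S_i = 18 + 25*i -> [18, 43, 68, 93, 118]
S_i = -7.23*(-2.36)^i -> [-7.23, 17.06, -40.27, 95.03, -224.28]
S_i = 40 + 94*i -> [40, 134, 228, 322, 416]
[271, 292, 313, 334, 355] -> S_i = 271 + 21*i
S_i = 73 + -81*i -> [73, -8, -89, -170, -251]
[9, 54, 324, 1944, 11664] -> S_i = 9*6^i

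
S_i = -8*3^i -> [-8, -24, -72, -216, -648]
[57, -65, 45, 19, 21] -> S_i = Random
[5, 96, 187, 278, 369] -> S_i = 5 + 91*i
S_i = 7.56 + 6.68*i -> [7.56, 14.24, 20.92, 27.6, 34.28]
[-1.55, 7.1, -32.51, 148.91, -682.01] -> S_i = -1.55*(-4.58)^i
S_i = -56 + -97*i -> [-56, -153, -250, -347, -444]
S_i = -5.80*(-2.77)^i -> [-5.8, 16.07, -44.5, 123.27, -341.47]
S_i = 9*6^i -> [9, 54, 324, 1944, 11664]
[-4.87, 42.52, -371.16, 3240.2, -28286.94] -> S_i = -4.87*(-8.73)^i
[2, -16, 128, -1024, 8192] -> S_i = 2*-8^i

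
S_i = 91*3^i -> [91, 273, 819, 2457, 7371]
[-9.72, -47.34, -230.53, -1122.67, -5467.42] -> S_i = -9.72*4.87^i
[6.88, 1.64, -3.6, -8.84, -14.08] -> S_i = 6.88 + -5.24*i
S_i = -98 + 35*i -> [-98, -63, -28, 7, 42]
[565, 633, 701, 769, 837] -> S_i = 565 + 68*i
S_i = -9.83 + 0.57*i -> [-9.83, -9.26, -8.69, -8.12, -7.55]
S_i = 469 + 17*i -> [469, 486, 503, 520, 537]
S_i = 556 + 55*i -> [556, 611, 666, 721, 776]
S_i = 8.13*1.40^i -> [8.13, 11.38, 15.93, 22.31, 31.23]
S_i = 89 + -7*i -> [89, 82, 75, 68, 61]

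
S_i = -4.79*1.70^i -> [-4.79, -8.14, -13.84, -23.53, -40.01]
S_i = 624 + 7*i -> [624, 631, 638, 645, 652]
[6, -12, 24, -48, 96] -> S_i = 6*-2^i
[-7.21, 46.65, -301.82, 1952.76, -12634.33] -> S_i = -7.21*(-6.47)^i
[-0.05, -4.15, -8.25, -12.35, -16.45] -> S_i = -0.05 + -4.10*i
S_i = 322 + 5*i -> [322, 327, 332, 337, 342]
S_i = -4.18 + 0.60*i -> [-4.18, -3.58, -2.98, -2.38, -1.78]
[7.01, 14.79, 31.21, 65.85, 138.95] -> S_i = 7.01*2.11^i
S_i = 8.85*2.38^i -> [8.85, 21.06, 50.13, 119.31, 283.96]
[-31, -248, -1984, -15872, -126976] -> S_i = -31*8^i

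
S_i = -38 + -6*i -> [-38, -44, -50, -56, -62]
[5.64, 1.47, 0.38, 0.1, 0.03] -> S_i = 5.64*0.26^i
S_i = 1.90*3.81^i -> [1.9, 7.24, 27.58, 105.08, 400.36]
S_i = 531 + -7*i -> [531, 524, 517, 510, 503]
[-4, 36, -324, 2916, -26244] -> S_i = -4*-9^i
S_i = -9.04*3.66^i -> [-9.04, -33.09, -121.1, -443.21, -1622.16]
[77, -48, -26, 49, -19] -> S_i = Random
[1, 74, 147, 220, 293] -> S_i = 1 + 73*i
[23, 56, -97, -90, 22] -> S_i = Random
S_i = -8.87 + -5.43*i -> [-8.87, -14.3, -19.73, -25.16, -30.59]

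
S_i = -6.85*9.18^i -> [-6.85, -62.88, -577.27, -5299.3, -48647.59]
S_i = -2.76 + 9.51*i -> [-2.76, 6.75, 16.26, 25.77, 35.28]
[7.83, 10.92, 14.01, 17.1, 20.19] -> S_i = 7.83 + 3.09*i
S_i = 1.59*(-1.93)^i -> [1.59, -3.07, 5.92, -11.43, 22.06]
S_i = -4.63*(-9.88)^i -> [-4.63, 45.74, -451.95, 4465.31, -44117.28]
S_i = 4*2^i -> [4, 8, 16, 32, 64]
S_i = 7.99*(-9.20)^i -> [7.99, -73.51, 676.27, -6221.72, 57239.8]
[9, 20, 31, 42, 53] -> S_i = 9 + 11*i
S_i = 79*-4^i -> [79, -316, 1264, -5056, 20224]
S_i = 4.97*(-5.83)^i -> [4.97, -28.98, 168.92, -984.83, 5741.57]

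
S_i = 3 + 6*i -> [3, 9, 15, 21, 27]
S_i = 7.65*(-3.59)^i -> [7.65, -27.46, 98.59, -353.95, 1270.69]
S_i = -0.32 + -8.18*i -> [-0.32, -8.5, -16.68, -24.86, -33.04]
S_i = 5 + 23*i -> [5, 28, 51, 74, 97]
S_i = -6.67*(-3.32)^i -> [-6.67, 22.14, -73.52, 244.08, -810.36]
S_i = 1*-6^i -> [1, -6, 36, -216, 1296]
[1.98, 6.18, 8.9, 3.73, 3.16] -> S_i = Random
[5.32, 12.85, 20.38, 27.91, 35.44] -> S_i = 5.32 + 7.53*i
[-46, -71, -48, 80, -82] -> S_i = Random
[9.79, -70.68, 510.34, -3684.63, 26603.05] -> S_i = 9.79*(-7.22)^i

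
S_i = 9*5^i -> [9, 45, 225, 1125, 5625]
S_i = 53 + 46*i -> [53, 99, 145, 191, 237]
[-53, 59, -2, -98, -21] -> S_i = Random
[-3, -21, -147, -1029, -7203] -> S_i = -3*7^i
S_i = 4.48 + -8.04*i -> [4.48, -3.56, -11.6, -19.64, -27.68]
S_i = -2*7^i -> [-2, -14, -98, -686, -4802]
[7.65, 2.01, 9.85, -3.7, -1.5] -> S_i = Random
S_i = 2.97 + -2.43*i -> [2.97, 0.54, -1.89, -4.32, -6.75]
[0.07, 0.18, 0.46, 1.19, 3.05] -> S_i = 0.07*2.57^i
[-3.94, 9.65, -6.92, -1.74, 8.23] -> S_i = Random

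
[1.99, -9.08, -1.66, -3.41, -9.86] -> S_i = Random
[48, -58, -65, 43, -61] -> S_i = Random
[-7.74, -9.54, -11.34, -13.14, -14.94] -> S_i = -7.74 + -1.80*i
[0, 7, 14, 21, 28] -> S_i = 0 + 7*i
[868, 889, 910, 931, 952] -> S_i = 868 + 21*i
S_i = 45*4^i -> [45, 180, 720, 2880, 11520]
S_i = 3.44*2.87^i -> [3.44, 9.87, 28.33, 81.32, 233.39]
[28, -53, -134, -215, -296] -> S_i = 28 + -81*i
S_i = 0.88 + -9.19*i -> [0.88, -8.31, -17.5, -26.69, -35.88]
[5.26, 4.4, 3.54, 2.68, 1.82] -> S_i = 5.26 + -0.86*i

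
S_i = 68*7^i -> [68, 476, 3332, 23324, 163268]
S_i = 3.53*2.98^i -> [3.53, 10.52, 31.35, 93.42, 278.38]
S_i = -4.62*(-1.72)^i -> [-4.62, 7.95, -13.67, 23.51, -40.43]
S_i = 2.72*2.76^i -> [2.72, 7.51, 20.72, 57.19, 157.84]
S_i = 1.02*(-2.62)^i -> [1.02, -2.67, 7.0, -18.34, 48.06]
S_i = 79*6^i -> [79, 474, 2844, 17064, 102384]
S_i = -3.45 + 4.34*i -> [-3.45, 0.89, 5.23, 9.57, 13.91]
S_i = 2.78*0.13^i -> [2.78, 0.36, 0.05, 0.01, 0.0]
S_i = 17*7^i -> [17, 119, 833, 5831, 40817]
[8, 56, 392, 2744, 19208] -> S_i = 8*7^i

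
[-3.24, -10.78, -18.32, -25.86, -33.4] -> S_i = -3.24 + -7.54*i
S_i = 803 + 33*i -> [803, 836, 869, 902, 935]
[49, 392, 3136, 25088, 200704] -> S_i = 49*8^i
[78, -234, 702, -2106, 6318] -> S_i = 78*-3^i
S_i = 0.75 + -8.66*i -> [0.75, -7.91, -16.57, -25.23, -33.89]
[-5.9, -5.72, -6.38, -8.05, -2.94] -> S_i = Random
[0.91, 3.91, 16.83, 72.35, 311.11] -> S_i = 0.91*4.30^i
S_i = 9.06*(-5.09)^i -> [9.06, -46.12, 234.73, -1194.76, 6081.34]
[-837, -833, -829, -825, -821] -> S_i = -837 + 4*i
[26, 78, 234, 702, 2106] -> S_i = 26*3^i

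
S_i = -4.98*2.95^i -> [-4.98, -14.69, -43.34, -127.85, -377.15]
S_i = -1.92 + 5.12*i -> [-1.92, 3.2, 8.32, 13.44, 18.56]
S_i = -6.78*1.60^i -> [-6.78, -10.85, -17.36, -27.77, -44.43]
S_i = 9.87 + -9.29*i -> [9.87, 0.58, -8.71, -18.0, -27.29]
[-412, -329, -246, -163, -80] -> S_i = -412 + 83*i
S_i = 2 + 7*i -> [2, 9, 16, 23, 30]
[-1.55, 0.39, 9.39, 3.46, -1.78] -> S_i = Random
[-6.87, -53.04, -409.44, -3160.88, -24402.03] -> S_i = -6.87*7.72^i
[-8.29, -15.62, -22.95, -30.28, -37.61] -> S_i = -8.29 + -7.33*i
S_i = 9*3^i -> [9, 27, 81, 243, 729]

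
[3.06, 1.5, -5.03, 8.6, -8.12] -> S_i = Random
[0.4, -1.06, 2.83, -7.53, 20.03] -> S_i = 0.40*(-2.66)^i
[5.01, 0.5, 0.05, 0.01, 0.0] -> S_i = 5.01*0.10^i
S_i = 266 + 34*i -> [266, 300, 334, 368, 402]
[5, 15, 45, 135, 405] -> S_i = 5*3^i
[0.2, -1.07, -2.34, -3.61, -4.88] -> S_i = 0.20 + -1.27*i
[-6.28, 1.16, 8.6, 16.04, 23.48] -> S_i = -6.28 + 7.44*i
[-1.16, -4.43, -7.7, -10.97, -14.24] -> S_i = -1.16 + -3.27*i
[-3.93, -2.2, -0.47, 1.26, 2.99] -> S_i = -3.93 + 1.73*i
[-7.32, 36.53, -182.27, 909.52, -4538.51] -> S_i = -7.32*(-4.99)^i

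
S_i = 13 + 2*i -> [13, 15, 17, 19, 21]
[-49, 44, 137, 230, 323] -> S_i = -49 + 93*i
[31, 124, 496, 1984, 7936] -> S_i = 31*4^i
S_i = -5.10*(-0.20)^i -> [-5.1, 1.02, -0.2, 0.04, -0.01]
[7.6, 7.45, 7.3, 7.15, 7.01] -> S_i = 7.60*0.98^i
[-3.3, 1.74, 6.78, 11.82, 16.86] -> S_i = -3.30 + 5.04*i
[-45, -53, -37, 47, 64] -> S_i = Random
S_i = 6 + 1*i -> [6, 7, 8, 9, 10]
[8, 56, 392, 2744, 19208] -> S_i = 8*7^i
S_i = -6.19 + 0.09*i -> [-6.19, -6.1, -6.01, -5.92, -5.83]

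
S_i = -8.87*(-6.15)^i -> [-8.87, 54.55, -335.49, 2063.24, -12688.9]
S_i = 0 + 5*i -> [0, 5, 10, 15, 20]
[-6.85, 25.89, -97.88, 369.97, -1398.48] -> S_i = -6.85*(-3.78)^i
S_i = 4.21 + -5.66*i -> [4.21, -1.45, -7.11, -12.77, -18.43]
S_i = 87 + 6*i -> [87, 93, 99, 105, 111]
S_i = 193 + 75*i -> [193, 268, 343, 418, 493]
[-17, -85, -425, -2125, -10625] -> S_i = -17*5^i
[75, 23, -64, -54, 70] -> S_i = Random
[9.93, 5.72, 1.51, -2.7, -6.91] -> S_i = 9.93 + -4.21*i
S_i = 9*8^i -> [9, 72, 576, 4608, 36864]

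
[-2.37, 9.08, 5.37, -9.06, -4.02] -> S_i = Random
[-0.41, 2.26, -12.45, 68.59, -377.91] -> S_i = -0.41*(-5.51)^i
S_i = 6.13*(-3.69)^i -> [6.13, -22.62, 83.47, -307.99, 1136.49]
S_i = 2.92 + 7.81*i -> [2.92, 10.73, 18.54, 26.35, 34.16]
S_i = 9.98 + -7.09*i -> [9.98, 2.89, -4.2, -11.29, -18.38]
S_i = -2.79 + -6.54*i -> [-2.79, -9.33, -15.87, -22.41, -28.95]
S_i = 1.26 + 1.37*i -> [1.26, 2.63, 4.0, 5.37, 6.74]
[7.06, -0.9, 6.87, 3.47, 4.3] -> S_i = Random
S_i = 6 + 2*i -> [6, 8, 10, 12, 14]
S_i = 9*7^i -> [9, 63, 441, 3087, 21609]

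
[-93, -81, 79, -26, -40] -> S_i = Random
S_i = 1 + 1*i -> [1, 2, 3, 4, 5]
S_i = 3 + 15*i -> [3, 18, 33, 48, 63]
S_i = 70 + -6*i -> [70, 64, 58, 52, 46]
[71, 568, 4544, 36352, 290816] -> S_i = 71*8^i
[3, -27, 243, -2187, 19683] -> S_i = 3*-9^i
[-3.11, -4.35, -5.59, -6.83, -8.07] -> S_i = -3.11 + -1.24*i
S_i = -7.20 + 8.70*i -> [-7.2, 1.5, 10.2, 18.9, 27.6]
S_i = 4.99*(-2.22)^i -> [4.99, -11.08, 24.59, -54.6, 121.2]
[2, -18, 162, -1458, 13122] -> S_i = 2*-9^i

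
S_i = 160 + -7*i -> [160, 153, 146, 139, 132]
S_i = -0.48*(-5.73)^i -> [-0.48, 2.75, -15.76, 90.3, -517.44]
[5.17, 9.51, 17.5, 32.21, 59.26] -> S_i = 5.17*1.84^i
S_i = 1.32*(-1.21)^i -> [1.32, -1.6, 1.93, -2.34, 2.83]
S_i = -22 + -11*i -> [-22, -33, -44, -55, -66]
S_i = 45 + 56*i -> [45, 101, 157, 213, 269]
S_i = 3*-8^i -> [3, -24, 192, -1536, 12288]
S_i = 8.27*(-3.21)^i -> [8.27, -26.55, 85.21, -273.54, 878.06]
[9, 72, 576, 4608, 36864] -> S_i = 9*8^i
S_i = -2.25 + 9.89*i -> [-2.25, 7.64, 17.53, 27.42, 37.31]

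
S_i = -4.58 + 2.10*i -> [-4.58, -2.48, -0.38, 1.72, 3.82]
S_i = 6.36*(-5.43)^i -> [6.36, -34.53, 187.52, -1018.26, 5529.13]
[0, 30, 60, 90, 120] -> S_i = 0 + 30*i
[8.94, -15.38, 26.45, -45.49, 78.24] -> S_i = 8.94*(-1.72)^i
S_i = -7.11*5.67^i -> [-7.11, -40.31, -228.58, -1296.04, -7348.55]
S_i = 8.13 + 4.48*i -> [8.13, 12.61, 17.09, 21.57, 26.05]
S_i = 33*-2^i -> [33, -66, 132, -264, 528]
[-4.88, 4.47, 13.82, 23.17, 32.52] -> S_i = -4.88 + 9.35*i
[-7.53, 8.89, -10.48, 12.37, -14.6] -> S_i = -7.53*(-1.18)^i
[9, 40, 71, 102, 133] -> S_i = 9 + 31*i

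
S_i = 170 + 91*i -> [170, 261, 352, 443, 534]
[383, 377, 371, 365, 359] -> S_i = 383 + -6*i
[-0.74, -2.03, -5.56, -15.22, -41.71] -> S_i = -0.74*2.74^i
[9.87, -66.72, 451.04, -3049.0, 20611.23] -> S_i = 9.87*(-6.76)^i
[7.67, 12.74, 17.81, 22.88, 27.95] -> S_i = 7.67 + 5.07*i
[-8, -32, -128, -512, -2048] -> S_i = -8*4^i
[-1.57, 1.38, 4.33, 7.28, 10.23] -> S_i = -1.57 + 2.95*i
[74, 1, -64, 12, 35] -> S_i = Random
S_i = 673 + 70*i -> [673, 743, 813, 883, 953]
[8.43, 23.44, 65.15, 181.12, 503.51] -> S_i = 8.43*2.78^i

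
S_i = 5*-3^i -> [5, -15, 45, -135, 405]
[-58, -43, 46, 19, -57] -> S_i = Random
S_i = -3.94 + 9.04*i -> [-3.94, 5.1, 14.14, 23.18, 32.22]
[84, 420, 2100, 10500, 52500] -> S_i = 84*5^i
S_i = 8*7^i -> [8, 56, 392, 2744, 19208]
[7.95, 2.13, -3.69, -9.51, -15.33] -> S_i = 7.95 + -5.82*i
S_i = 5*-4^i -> [5, -20, 80, -320, 1280]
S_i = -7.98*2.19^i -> [-7.98, -17.48, -38.27, -83.82, -183.56]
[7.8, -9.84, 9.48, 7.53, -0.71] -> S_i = Random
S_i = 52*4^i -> [52, 208, 832, 3328, 13312]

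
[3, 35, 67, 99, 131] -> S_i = 3 + 32*i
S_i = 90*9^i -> [90, 810, 7290, 65610, 590490]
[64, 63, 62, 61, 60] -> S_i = 64 + -1*i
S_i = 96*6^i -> [96, 576, 3456, 20736, 124416]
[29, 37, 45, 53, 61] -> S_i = 29 + 8*i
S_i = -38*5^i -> [-38, -190, -950, -4750, -23750]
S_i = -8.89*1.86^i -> [-8.89, -16.54, -30.76, -57.21, -106.4]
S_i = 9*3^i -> [9, 27, 81, 243, 729]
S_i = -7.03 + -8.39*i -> [-7.03, -15.42, -23.81, -32.2, -40.59]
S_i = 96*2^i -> [96, 192, 384, 768, 1536]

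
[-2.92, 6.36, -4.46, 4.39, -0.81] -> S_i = Random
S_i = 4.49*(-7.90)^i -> [4.49, -35.47, 280.22, -2213.75, 17488.59]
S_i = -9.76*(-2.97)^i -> [-9.76, 28.99, -86.09, 255.69, -759.41]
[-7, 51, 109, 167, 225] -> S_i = -7 + 58*i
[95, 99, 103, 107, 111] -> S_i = 95 + 4*i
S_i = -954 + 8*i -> [-954, -946, -938, -930, -922]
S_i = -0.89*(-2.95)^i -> [-0.89, 2.63, -7.75, 22.85, -67.4]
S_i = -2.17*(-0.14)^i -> [-2.17, 0.3, -0.04, 0.01, -0.0]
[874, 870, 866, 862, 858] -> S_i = 874 + -4*i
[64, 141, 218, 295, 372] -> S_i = 64 + 77*i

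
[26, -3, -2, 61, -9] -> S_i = Random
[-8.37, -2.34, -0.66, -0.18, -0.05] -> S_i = -8.37*0.28^i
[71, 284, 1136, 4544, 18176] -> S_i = 71*4^i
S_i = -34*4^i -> [-34, -136, -544, -2176, -8704]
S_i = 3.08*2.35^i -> [3.08, 7.24, 17.01, 39.97, 93.93]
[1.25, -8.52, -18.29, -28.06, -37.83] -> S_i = 1.25 + -9.77*i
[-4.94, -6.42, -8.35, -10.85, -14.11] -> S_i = -4.94*1.30^i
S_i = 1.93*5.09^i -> [1.93, 9.82, 50.0, 254.51, 1295.47]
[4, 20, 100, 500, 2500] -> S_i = 4*5^i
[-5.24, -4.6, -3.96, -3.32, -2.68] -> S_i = -5.24 + 0.64*i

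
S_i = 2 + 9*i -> [2, 11, 20, 29, 38]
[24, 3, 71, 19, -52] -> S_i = Random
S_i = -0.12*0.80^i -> [-0.12, -0.1, -0.08, -0.06, -0.05]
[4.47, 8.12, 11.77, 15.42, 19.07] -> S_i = 4.47 + 3.65*i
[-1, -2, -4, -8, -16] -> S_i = -1*2^i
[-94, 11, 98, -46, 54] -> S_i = Random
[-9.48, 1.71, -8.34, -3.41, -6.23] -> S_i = Random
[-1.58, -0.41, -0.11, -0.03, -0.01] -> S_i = -1.58*0.26^i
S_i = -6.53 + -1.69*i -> [-6.53, -8.22, -9.91, -11.6, -13.29]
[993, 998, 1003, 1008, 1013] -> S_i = 993 + 5*i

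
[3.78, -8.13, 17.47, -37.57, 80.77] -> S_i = 3.78*(-2.15)^i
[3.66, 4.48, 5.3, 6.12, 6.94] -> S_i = 3.66 + 0.82*i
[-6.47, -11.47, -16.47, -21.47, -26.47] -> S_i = -6.47 + -5.00*i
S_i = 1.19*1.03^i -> [1.19, 1.23, 1.26, 1.3, 1.34]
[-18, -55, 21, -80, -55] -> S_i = Random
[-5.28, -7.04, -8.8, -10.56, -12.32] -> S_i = -5.28 + -1.76*i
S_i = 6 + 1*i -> [6, 7, 8, 9, 10]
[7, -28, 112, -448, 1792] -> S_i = 7*-4^i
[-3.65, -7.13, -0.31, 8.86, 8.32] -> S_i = Random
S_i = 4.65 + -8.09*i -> [4.65, -3.44, -11.53, -19.62, -27.71]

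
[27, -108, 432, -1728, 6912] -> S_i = 27*-4^i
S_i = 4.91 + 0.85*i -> [4.91, 5.76, 6.61, 7.46, 8.31]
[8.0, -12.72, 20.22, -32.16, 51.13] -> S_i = 8.00*(-1.59)^i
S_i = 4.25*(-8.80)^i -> [4.25, -37.4, 329.12, -2896.26, 25487.05]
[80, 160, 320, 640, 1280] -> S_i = 80*2^i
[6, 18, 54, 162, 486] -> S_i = 6*3^i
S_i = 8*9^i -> [8, 72, 648, 5832, 52488]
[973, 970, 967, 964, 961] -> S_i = 973 + -3*i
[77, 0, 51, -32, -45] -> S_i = Random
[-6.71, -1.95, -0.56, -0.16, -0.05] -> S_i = -6.71*0.29^i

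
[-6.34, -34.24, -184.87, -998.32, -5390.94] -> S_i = -6.34*5.40^i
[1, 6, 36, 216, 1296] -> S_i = 1*6^i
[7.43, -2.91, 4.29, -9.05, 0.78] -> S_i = Random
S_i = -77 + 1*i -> [-77, -76, -75, -74, -73]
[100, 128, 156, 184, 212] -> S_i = 100 + 28*i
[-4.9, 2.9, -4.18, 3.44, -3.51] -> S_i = Random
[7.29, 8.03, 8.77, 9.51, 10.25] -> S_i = 7.29 + 0.74*i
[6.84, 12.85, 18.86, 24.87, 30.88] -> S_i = 6.84 + 6.01*i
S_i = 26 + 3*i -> [26, 29, 32, 35, 38]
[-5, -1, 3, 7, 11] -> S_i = -5 + 4*i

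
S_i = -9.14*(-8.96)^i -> [-9.14, 81.89, -733.77, 6574.61, -58908.54]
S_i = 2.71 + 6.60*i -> [2.71, 9.31, 15.91, 22.51, 29.11]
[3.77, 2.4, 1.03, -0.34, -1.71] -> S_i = 3.77 + -1.37*i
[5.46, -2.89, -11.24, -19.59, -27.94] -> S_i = 5.46 + -8.35*i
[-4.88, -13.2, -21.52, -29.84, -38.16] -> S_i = -4.88 + -8.32*i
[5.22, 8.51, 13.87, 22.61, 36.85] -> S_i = 5.22*1.63^i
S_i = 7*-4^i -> [7, -28, 112, -448, 1792]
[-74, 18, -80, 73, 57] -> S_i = Random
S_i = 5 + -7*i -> [5, -2, -9, -16, -23]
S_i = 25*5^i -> [25, 125, 625, 3125, 15625]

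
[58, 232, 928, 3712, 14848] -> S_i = 58*4^i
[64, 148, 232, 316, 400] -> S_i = 64 + 84*i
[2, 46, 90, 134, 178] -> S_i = 2 + 44*i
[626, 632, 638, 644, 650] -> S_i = 626 + 6*i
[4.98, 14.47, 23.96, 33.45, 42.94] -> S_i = 4.98 + 9.49*i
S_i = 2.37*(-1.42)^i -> [2.37, -3.37, 4.78, -6.79, 9.64]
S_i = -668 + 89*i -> [-668, -579, -490, -401, -312]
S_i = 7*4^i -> [7, 28, 112, 448, 1792]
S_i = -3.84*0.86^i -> [-3.84, -3.3, -2.84, -2.44, -2.1]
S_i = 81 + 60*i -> [81, 141, 201, 261, 321]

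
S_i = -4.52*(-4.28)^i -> [-4.52, 19.35, -82.8, 354.38, -1516.75]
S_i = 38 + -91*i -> [38, -53, -144, -235, -326]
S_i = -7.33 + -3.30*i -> [-7.33, -10.63, -13.93, -17.23, -20.53]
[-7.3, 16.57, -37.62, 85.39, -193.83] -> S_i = -7.30*(-2.27)^i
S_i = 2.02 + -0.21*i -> [2.02, 1.81, 1.6, 1.39, 1.18]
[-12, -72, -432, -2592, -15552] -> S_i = -12*6^i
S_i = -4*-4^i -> [-4, 16, -64, 256, -1024]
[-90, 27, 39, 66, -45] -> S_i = Random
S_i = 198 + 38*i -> [198, 236, 274, 312, 350]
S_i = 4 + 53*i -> [4, 57, 110, 163, 216]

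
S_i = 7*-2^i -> [7, -14, 28, -56, 112]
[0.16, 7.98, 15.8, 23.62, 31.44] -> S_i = 0.16 + 7.82*i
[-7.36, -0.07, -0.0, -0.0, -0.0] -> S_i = -7.36*0.01^i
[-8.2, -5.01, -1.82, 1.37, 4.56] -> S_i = -8.20 + 3.19*i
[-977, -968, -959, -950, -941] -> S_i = -977 + 9*i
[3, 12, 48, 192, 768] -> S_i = 3*4^i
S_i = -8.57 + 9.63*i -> [-8.57, 1.06, 10.69, 20.32, 29.95]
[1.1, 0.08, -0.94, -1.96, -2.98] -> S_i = 1.10 + -1.02*i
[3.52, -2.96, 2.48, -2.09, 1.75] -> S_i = 3.52*(-0.84)^i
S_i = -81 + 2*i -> [-81, -79, -77, -75, -73]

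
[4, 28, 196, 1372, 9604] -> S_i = 4*7^i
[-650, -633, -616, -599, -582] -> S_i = -650 + 17*i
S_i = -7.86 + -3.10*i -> [-7.86, -10.96, -14.06, -17.16, -20.26]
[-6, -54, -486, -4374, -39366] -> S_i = -6*9^i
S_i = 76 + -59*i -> [76, 17, -42, -101, -160]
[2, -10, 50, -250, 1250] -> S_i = 2*-5^i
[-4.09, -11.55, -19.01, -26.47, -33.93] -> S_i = -4.09 + -7.46*i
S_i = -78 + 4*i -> [-78, -74, -70, -66, -62]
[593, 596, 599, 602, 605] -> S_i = 593 + 3*i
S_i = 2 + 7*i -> [2, 9, 16, 23, 30]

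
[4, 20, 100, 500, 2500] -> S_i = 4*5^i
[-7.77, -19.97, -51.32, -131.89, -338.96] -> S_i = -7.77*2.57^i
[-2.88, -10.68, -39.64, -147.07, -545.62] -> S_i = -2.88*3.71^i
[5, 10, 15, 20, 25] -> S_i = 5 + 5*i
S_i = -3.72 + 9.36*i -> [-3.72, 5.64, 15.0, 24.36, 33.72]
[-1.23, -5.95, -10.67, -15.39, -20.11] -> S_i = -1.23 + -4.72*i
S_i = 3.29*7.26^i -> [3.29, 23.89, 173.41, 1258.94, 9139.92]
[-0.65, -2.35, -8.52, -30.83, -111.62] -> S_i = -0.65*3.62^i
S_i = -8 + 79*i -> [-8, 71, 150, 229, 308]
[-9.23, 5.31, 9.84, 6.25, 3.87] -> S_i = Random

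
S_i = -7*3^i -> [-7, -21, -63, -189, -567]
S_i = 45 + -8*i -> [45, 37, 29, 21, 13]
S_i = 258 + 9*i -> [258, 267, 276, 285, 294]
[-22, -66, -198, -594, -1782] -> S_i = -22*3^i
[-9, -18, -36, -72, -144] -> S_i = -9*2^i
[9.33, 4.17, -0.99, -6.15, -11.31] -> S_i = 9.33 + -5.16*i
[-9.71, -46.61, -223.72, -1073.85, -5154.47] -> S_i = -9.71*4.80^i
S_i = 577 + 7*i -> [577, 584, 591, 598, 605]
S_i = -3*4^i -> [-3, -12, -48, -192, -768]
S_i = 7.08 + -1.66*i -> [7.08, 5.42, 3.76, 2.1, 0.44]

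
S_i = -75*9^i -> [-75, -675, -6075, -54675, -492075]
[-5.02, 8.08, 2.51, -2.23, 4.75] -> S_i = Random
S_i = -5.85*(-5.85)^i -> [-5.85, 34.22, -200.2, 1171.18, -6851.4]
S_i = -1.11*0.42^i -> [-1.11, -0.47, -0.2, -0.08, -0.03]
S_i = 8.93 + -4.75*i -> [8.93, 4.18, -0.57, -5.32, -10.07]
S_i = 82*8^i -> [82, 656, 5248, 41984, 335872]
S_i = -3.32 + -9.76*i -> [-3.32, -13.08, -22.84, -32.6, -42.36]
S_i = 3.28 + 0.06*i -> [3.28, 3.34, 3.4, 3.46, 3.52]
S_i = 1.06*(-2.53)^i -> [1.06, -2.68, 6.78, -17.17, 43.43]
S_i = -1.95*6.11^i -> [-1.95, -11.91, -72.8, -444.79, -2717.69]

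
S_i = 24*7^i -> [24, 168, 1176, 8232, 57624]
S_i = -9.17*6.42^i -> [-9.17, -58.87, -377.95, -2426.47, -15577.92]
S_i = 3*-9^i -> [3, -27, 243, -2187, 19683]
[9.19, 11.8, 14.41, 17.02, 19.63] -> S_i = 9.19 + 2.61*i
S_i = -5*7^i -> [-5, -35, -245, -1715, -12005]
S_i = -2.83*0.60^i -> [-2.83, -1.7, -1.02, -0.61, -0.37]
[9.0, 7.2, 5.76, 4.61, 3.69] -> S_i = 9.00*0.80^i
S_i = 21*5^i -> [21, 105, 525, 2625, 13125]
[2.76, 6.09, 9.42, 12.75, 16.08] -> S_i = 2.76 + 3.33*i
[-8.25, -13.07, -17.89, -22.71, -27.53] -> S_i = -8.25 + -4.82*i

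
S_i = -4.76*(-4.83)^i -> [-4.76, 22.99, -111.05, 536.35, -2590.57]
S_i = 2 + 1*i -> [2, 3, 4, 5, 6]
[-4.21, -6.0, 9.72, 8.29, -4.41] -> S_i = Random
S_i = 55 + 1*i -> [55, 56, 57, 58, 59]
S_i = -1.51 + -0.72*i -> [-1.51, -2.23, -2.95, -3.67, -4.39]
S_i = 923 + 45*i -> [923, 968, 1013, 1058, 1103]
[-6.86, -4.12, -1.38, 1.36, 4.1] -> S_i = -6.86 + 2.74*i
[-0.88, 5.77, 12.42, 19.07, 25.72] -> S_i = -0.88 + 6.65*i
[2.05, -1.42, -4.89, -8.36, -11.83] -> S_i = 2.05 + -3.47*i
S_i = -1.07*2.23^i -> [-1.07, -2.39, -5.32, -11.87, -26.46]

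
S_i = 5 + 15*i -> [5, 20, 35, 50, 65]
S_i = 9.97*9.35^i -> [9.97, 93.22, 871.6, 8149.48, 76197.65]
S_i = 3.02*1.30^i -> [3.02, 3.93, 5.1, 6.63, 8.63]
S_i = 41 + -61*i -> [41, -20, -81, -142, -203]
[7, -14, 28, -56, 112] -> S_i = 7*-2^i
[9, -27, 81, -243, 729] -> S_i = 9*-3^i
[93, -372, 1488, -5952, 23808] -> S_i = 93*-4^i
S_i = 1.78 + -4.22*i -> [1.78, -2.44, -6.66, -10.88, -15.1]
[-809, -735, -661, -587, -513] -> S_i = -809 + 74*i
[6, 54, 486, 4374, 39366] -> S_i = 6*9^i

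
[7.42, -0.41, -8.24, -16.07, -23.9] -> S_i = 7.42 + -7.83*i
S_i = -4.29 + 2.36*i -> [-4.29, -1.93, 0.43, 2.79, 5.15]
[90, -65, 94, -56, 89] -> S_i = Random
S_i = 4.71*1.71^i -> [4.71, 8.05, 13.77, 23.55, 40.27]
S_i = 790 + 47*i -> [790, 837, 884, 931, 978]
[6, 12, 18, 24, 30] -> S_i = 6 + 6*i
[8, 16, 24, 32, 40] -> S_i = 8 + 8*i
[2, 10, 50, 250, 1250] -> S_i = 2*5^i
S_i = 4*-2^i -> [4, -8, 16, -32, 64]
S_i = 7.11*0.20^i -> [7.11, 1.42, 0.28, 0.06, 0.01]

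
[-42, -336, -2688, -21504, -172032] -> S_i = -42*8^i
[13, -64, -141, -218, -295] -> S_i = 13 + -77*i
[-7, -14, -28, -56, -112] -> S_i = -7*2^i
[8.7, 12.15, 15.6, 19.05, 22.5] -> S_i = 8.70 + 3.45*i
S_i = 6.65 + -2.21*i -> [6.65, 4.44, 2.23, 0.02, -2.19]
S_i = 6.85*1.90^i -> [6.85, 13.01, 24.73, 46.98, 89.27]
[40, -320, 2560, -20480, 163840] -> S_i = 40*-8^i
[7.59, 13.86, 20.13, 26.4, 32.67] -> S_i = 7.59 + 6.27*i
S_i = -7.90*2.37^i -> [-7.9, -18.72, -44.37, -105.17, -249.24]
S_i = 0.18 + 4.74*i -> [0.18, 4.92, 9.66, 14.4, 19.14]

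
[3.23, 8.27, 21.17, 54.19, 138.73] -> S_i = 3.23*2.56^i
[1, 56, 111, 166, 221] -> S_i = 1 + 55*i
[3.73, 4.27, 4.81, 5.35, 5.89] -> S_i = 3.73 + 0.54*i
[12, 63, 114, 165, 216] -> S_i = 12 + 51*i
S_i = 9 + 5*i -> [9, 14, 19, 24, 29]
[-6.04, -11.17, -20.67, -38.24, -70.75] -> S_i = -6.04*1.85^i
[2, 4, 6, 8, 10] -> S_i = 2 + 2*i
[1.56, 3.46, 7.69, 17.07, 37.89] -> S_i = 1.56*2.22^i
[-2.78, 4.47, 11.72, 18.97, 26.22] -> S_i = -2.78 + 7.25*i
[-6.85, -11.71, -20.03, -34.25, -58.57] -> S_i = -6.85*1.71^i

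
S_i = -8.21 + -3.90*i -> [-8.21, -12.11, -16.01, -19.91, -23.81]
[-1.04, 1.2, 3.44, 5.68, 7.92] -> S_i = -1.04 + 2.24*i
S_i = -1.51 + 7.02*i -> [-1.51, 5.51, 12.53, 19.55, 26.57]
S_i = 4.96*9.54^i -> [4.96, 47.32, 451.42, 4306.52, 41084.23]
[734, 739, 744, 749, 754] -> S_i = 734 + 5*i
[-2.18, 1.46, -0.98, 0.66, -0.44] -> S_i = -2.18*(-0.67)^i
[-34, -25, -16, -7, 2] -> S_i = -34 + 9*i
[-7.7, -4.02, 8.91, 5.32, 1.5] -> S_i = Random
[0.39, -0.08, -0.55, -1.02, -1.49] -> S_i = 0.39 + -0.47*i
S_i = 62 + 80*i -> [62, 142, 222, 302, 382]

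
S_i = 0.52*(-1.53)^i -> [0.52, -0.8, 1.22, -1.86, 2.85]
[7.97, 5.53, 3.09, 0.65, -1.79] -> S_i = 7.97 + -2.44*i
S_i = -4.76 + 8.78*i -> [-4.76, 4.02, 12.8, 21.58, 30.36]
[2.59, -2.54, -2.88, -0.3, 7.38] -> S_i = Random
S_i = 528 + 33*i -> [528, 561, 594, 627, 660]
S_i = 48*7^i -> [48, 336, 2352, 16464, 115248]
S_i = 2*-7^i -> [2, -14, 98, -686, 4802]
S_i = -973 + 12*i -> [-973, -961, -949, -937, -925]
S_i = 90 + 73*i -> [90, 163, 236, 309, 382]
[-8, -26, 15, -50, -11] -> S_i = Random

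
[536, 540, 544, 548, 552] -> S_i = 536 + 4*i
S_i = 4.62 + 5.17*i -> [4.62, 9.79, 14.96, 20.13, 25.3]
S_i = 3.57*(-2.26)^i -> [3.57, -8.07, 18.23, -41.21, 93.13]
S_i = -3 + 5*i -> [-3, 2, 7, 12, 17]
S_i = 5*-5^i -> [5, -25, 125, -625, 3125]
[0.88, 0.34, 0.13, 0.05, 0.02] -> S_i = 0.88*0.39^i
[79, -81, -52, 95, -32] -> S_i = Random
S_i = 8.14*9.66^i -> [8.14, 78.63, 759.59, 7337.63, 70881.5]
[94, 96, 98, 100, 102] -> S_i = 94 + 2*i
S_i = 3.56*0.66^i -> [3.56, 2.35, 1.55, 1.02, 0.68]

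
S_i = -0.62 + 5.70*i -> [-0.62, 5.08, 10.78, 16.48, 22.18]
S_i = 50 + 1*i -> [50, 51, 52, 53, 54]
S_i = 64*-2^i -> [64, -128, 256, -512, 1024]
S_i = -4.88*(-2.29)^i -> [-4.88, 11.18, -25.59, 58.6, -134.2]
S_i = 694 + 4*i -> [694, 698, 702, 706, 710]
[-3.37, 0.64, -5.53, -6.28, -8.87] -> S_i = Random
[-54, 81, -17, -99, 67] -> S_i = Random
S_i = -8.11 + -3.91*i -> [-8.11, -12.02, -15.93, -19.84, -23.75]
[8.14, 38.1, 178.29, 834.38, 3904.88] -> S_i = 8.14*4.68^i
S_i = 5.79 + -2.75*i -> [5.79, 3.04, 0.29, -2.46, -5.21]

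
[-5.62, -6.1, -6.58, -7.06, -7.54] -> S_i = -5.62 + -0.48*i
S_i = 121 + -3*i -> [121, 118, 115, 112, 109]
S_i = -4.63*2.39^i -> [-4.63, -11.07, -26.45, -63.21, -151.07]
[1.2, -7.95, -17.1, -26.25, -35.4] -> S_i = 1.20 + -9.15*i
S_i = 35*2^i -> [35, 70, 140, 280, 560]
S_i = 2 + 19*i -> [2, 21, 40, 59, 78]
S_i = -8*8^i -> [-8, -64, -512, -4096, -32768]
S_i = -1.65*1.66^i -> [-1.65, -2.74, -4.55, -7.55, -12.53]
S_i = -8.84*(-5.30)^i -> [-8.84, 46.85, -248.32, 1316.07, -6975.19]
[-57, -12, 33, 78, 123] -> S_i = -57 + 45*i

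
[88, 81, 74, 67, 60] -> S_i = 88 + -7*i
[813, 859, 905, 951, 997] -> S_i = 813 + 46*i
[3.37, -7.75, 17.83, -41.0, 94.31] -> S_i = 3.37*(-2.30)^i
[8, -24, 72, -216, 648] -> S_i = 8*-3^i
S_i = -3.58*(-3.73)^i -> [-3.58, 13.35, -49.81, 185.78, -692.98]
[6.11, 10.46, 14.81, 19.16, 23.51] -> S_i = 6.11 + 4.35*i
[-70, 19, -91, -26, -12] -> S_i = Random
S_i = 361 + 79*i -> [361, 440, 519, 598, 677]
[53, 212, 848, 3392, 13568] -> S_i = 53*4^i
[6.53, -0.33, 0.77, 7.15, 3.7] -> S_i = Random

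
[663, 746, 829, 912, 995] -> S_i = 663 + 83*i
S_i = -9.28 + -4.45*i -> [-9.28, -13.73, -18.18, -22.63, -27.08]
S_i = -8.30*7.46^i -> [-8.3, -61.92, -461.91, -3445.84, -25705.93]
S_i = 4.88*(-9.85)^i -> [4.88, -48.07, 473.47, -4663.68, 45937.22]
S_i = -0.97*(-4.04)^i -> [-0.97, 3.92, -15.83, 63.96, -258.4]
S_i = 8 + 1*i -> [8, 9, 10, 11, 12]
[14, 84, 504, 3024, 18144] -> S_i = 14*6^i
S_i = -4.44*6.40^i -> [-4.44, -28.42, -181.86, -1163.92, -7449.08]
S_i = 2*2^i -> [2, 4, 8, 16, 32]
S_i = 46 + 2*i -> [46, 48, 50, 52, 54]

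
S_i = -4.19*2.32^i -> [-4.19, -9.72, -22.55, -52.32, -121.39]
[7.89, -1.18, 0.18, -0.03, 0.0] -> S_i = 7.89*(-0.15)^i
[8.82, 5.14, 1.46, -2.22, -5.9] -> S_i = 8.82 + -3.68*i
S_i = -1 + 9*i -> [-1, 8, 17, 26, 35]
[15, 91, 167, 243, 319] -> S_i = 15 + 76*i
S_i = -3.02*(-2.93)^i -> [-3.02, 8.85, -25.93, 75.96, -222.58]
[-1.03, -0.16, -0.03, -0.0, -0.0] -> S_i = -1.03*0.16^i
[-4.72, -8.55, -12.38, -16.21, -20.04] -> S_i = -4.72 + -3.83*i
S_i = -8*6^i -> [-8, -48, -288, -1728, -10368]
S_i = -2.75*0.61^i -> [-2.75, -1.68, -1.02, -0.62, -0.38]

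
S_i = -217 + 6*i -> [-217, -211, -205, -199, -193]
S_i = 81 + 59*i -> [81, 140, 199, 258, 317]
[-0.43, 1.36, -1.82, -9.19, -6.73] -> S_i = Random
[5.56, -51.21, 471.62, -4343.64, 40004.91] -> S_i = 5.56*(-9.21)^i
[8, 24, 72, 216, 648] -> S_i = 8*3^i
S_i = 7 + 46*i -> [7, 53, 99, 145, 191]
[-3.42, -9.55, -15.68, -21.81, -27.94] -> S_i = -3.42 + -6.13*i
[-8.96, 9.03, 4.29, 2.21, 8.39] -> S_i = Random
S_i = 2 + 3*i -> [2, 5, 8, 11, 14]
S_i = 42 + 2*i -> [42, 44, 46, 48, 50]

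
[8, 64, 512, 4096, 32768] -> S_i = 8*8^i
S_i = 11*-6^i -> [11, -66, 396, -2376, 14256]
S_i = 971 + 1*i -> [971, 972, 973, 974, 975]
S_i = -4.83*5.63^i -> [-4.83, -27.19, -153.1, -861.93, -4852.67]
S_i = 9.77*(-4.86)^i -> [9.77, -47.48, 230.76, -1121.51, 5450.54]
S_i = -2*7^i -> [-2, -14, -98, -686, -4802]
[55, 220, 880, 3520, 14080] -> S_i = 55*4^i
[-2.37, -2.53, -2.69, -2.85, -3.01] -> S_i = -2.37 + -0.16*i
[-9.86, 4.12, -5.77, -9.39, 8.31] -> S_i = Random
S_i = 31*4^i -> [31, 124, 496, 1984, 7936]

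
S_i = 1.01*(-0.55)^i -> [1.01, -0.56, 0.31, -0.17, 0.09]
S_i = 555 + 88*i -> [555, 643, 731, 819, 907]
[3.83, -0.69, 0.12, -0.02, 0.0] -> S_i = 3.83*(-0.18)^i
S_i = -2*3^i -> [-2, -6, -18, -54, -162]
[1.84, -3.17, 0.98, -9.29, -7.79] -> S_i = Random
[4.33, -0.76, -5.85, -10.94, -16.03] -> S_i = 4.33 + -5.09*i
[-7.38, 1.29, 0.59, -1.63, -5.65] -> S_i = Random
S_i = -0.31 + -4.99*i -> [-0.31, -5.3, -10.29, -15.28, -20.27]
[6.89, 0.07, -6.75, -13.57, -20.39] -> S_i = 6.89 + -6.82*i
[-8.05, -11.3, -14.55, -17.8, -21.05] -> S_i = -8.05 + -3.25*i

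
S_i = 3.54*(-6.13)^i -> [3.54, -21.7, 133.02, -815.43, 4998.56]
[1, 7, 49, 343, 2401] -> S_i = 1*7^i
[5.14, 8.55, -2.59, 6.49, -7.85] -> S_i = Random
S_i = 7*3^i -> [7, 21, 63, 189, 567]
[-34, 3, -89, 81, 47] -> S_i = Random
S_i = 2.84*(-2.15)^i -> [2.84, -6.11, 13.13, -28.22, 60.68]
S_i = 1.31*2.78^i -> [1.31, 3.64, 10.12, 28.15, 78.24]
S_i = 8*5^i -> [8, 40, 200, 1000, 5000]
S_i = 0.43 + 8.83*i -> [0.43, 9.26, 18.09, 26.92, 35.75]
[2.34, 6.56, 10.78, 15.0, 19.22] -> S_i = 2.34 + 4.22*i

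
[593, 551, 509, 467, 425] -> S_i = 593 + -42*i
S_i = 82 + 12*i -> [82, 94, 106, 118, 130]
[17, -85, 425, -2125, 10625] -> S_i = 17*-5^i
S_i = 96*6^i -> [96, 576, 3456, 20736, 124416]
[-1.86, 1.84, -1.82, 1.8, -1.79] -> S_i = -1.86*(-0.99)^i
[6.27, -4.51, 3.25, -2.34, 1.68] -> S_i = 6.27*(-0.72)^i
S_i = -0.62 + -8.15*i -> [-0.62, -8.77, -16.92, -25.07, -33.22]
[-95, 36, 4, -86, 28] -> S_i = Random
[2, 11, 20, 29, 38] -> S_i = 2 + 9*i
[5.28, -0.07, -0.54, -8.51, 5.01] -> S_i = Random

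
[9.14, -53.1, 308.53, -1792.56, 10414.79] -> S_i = 9.14*(-5.81)^i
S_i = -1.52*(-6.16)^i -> [-1.52, 9.36, -57.68, 355.29, -2188.6]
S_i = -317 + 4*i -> [-317, -313, -309, -305, -301]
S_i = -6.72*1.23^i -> [-6.72, -8.27, -10.17, -12.51, -15.38]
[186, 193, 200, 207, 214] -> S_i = 186 + 7*i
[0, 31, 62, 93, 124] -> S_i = 0 + 31*i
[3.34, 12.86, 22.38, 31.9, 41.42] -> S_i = 3.34 + 9.52*i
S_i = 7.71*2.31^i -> [7.71, 17.81, 41.14, 95.04, 219.53]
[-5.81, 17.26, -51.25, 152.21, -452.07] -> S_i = -5.81*(-2.97)^i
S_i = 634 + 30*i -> [634, 664, 694, 724, 754]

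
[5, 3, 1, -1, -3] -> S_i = 5 + -2*i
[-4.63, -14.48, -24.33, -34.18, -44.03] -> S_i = -4.63 + -9.85*i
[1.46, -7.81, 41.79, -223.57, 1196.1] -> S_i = 1.46*(-5.35)^i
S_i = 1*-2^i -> [1, -2, 4, -8, 16]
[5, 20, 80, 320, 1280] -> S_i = 5*4^i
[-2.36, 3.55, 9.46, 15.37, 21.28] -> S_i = -2.36 + 5.91*i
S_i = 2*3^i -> [2, 6, 18, 54, 162]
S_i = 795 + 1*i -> [795, 796, 797, 798, 799]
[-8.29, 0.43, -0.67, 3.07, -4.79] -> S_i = Random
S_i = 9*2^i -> [9, 18, 36, 72, 144]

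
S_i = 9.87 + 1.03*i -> [9.87, 10.9, 11.93, 12.96, 13.99]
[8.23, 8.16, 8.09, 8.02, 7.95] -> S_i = 8.23 + -0.07*i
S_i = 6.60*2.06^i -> [6.6, 13.6, 28.01, 57.7, 118.85]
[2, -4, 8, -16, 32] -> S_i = 2*-2^i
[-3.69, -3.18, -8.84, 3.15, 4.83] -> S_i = Random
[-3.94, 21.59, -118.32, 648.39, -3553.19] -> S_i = -3.94*(-5.48)^i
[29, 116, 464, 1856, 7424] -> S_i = 29*4^i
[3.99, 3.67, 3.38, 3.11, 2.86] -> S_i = 3.99*0.92^i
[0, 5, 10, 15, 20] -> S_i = 0 + 5*i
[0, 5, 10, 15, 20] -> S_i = 0 + 5*i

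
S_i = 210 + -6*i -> [210, 204, 198, 192, 186]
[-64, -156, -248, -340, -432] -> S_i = -64 + -92*i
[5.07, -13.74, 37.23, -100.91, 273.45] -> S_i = 5.07*(-2.71)^i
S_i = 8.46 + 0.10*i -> [8.46, 8.56, 8.66, 8.76, 8.86]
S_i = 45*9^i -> [45, 405, 3645, 32805, 295245]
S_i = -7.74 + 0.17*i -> [-7.74, -7.57, -7.4, -7.23, -7.06]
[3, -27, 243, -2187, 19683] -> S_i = 3*-9^i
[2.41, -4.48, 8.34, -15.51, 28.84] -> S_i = 2.41*(-1.86)^i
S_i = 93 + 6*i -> [93, 99, 105, 111, 117]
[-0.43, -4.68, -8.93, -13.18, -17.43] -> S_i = -0.43 + -4.25*i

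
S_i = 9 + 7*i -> [9, 16, 23, 30, 37]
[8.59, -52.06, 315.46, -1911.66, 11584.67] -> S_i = 8.59*(-6.06)^i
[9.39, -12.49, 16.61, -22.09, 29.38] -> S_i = 9.39*(-1.33)^i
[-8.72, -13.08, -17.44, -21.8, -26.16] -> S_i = -8.72 + -4.36*i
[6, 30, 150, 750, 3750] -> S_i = 6*5^i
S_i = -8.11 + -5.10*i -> [-8.11, -13.21, -18.31, -23.41, -28.51]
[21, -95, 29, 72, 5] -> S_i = Random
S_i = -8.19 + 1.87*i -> [-8.19, -6.32, -4.45, -2.58, -0.71]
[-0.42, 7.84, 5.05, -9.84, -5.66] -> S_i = Random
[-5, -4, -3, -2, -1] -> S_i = -5 + 1*i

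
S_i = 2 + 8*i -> [2, 10, 18, 26, 34]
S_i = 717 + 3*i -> [717, 720, 723, 726, 729]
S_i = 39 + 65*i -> [39, 104, 169, 234, 299]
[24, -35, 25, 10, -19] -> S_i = Random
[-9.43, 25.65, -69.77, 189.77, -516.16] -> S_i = -9.43*(-2.72)^i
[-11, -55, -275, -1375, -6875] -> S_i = -11*5^i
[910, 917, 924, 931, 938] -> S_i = 910 + 7*i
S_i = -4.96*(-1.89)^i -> [-4.96, 9.37, -17.72, 33.49, -63.29]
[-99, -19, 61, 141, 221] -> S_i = -99 + 80*i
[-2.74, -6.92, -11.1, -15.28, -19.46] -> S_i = -2.74 + -4.18*i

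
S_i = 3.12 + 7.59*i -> [3.12, 10.71, 18.3, 25.89, 33.48]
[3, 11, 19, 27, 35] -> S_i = 3 + 8*i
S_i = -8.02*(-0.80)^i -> [-8.02, 6.42, -5.13, 4.11, -3.28]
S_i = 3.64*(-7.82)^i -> [3.64, -28.46, 222.59, -1740.69, 13612.2]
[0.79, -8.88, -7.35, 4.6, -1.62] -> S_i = Random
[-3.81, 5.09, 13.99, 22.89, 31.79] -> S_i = -3.81 + 8.90*i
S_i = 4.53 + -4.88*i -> [4.53, -0.35, -5.23, -10.11, -14.99]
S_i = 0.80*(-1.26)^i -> [0.8, -1.01, 1.27, -1.6, 2.02]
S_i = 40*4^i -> [40, 160, 640, 2560, 10240]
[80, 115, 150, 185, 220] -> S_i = 80 + 35*i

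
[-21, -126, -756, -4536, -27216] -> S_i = -21*6^i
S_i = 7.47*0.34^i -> [7.47, 2.54, 0.86, 0.29, 0.1]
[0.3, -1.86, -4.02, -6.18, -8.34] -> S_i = 0.30 + -2.16*i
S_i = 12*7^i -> [12, 84, 588, 4116, 28812]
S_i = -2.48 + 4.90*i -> [-2.48, 2.42, 7.32, 12.22, 17.12]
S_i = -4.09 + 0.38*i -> [-4.09, -3.71, -3.33, -2.95, -2.57]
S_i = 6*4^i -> [6, 24, 96, 384, 1536]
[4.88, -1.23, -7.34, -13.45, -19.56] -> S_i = 4.88 + -6.11*i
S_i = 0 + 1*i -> [0, 1, 2, 3, 4]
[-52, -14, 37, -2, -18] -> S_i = Random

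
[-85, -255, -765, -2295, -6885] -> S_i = -85*3^i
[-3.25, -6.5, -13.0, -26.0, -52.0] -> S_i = -3.25*2.00^i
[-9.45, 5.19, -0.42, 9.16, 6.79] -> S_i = Random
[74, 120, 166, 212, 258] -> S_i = 74 + 46*i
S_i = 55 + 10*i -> [55, 65, 75, 85, 95]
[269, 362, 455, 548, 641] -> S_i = 269 + 93*i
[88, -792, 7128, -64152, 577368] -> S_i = 88*-9^i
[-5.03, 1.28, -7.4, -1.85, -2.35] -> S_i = Random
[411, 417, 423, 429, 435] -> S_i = 411 + 6*i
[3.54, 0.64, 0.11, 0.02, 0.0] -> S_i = 3.54*0.18^i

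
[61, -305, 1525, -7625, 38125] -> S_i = 61*-5^i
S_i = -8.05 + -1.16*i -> [-8.05, -9.21, -10.37, -11.53, -12.69]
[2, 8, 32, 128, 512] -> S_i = 2*4^i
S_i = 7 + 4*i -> [7, 11, 15, 19, 23]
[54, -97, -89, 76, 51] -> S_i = Random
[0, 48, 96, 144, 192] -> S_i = 0 + 48*i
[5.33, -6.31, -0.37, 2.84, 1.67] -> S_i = Random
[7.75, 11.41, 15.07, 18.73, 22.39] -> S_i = 7.75 + 3.66*i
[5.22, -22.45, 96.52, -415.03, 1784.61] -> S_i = 5.22*(-4.30)^i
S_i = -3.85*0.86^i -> [-3.85, -3.31, -2.85, -2.45, -2.11]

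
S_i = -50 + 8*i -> [-50, -42, -34, -26, -18]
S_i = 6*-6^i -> [6, -36, 216, -1296, 7776]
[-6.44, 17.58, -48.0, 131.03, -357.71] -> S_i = -6.44*(-2.73)^i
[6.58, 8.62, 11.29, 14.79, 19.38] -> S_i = 6.58*1.31^i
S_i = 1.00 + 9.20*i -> [1.0, 10.2, 19.4, 28.6, 37.8]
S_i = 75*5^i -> [75, 375, 1875, 9375, 46875]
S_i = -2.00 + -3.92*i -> [-2.0, -5.92, -9.84, -13.76, -17.68]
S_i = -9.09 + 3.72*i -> [-9.09, -5.37, -1.65, 2.07, 5.79]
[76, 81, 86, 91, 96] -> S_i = 76 + 5*i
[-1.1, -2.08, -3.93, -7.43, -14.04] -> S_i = -1.10*1.89^i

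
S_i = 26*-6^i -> [26, -156, 936, -5616, 33696]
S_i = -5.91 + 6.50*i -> [-5.91, 0.59, 7.09, 13.59, 20.09]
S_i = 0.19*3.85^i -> [0.19, 0.73, 2.82, 10.84, 41.74]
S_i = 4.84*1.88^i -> [4.84, 9.1, 17.11, 32.16, 60.46]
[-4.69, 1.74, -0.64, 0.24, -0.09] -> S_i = -4.69*(-0.37)^i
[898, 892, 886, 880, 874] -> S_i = 898 + -6*i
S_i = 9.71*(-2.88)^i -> [9.71, -27.96, 80.54, -231.95, 668.02]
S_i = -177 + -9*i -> [-177, -186, -195, -204, -213]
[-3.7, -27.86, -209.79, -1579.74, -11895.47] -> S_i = -3.70*7.53^i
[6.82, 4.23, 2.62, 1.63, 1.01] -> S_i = 6.82*0.62^i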